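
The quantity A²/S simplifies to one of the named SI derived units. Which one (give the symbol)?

S = 1/Ω (conductance is reciprocal resistance),
    = kg⁻¹·m⁻²·s³·A².
So S⁻¹ = kg·m²·s⁻³·A⁻².
Combining: S⁻¹·A² = (kg·m²·s⁻³·A⁻²) · A² = kg·m²·s⁻³.
kg·m²·s⁻³ is the base-SI form of the watt.

W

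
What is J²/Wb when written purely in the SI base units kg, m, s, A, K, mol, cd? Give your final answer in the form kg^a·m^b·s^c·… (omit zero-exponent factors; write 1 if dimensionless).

kg·m²·s⁻²·A

Wb = V·s (flux: a volt is a weber per second),
    = kg·m²·s⁻²·A⁻¹.
So Wb⁻¹ = kg⁻¹·m⁻²·s²·A.
J = N·m (work = force × distance),
    = kg·m²·s⁻².
So J² = kg²·m⁴·s⁻⁴.
Combining: Wb⁻¹·J² = (kg⁻¹·m⁻²·s²·A) · (kg²·m⁴·s⁻⁴) = kg·m²·s⁻²·A.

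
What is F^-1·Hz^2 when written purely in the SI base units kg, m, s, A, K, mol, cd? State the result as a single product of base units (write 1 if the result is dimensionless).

kg·m²·s⁻⁶·A⁻²

F = kg⁻¹·m⁻²·s⁴·A².
So F⁻¹ = kg·m²·s⁻⁴·A⁻².
Hz = s⁻¹.
So Hz² = s⁻².
Combining: F⁻¹·Hz² = (kg·m²·s⁻⁴·A⁻²) · s⁻² = kg·m²·s⁻⁶·A⁻².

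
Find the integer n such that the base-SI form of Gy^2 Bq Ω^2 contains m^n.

Gy = J/kg (absorbed dose = energy per mass),
    = m²·s⁻².
So Gy² = m⁴·s⁻⁴.
Bq = 1/s = s⁻¹ (activity is decays per second).
Ω = V/A (resistance = voltage per current),
    = kg·m²·s⁻³·A⁻².
So Ω² = kg²·m⁴·s⁻⁶·A⁻⁴.
Combining: Gy²·Bq·Ω² = (m⁴·s⁻⁴) · s⁻¹ · (kg²·m⁴·s⁻⁶·A⁻⁴) = kg²·m⁸·s⁻¹¹·A⁻⁴.
The exponent of m is 8.

8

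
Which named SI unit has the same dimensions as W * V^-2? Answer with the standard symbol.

S

W = J/s (power = energy per time),
    = kg·m²·s⁻³.
V = W/A (potential = power per current),
    = kg·m²·s⁻³·A⁻¹.
So V⁻² = kg⁻²·m⁻⁴·s⁶·A².
Combining: W·V⁻² = (kg·m²·s⁻³) · (kg⁻²·m⁻⁴·s⁶·A²) = kg⁻¹·m⁻²·s³·A².
kg⁻¹·m⁻²·s³·A² is the base-SI form of the siemens.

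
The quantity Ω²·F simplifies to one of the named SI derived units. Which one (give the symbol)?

Ω = V/A (resistance = voltage per current),
    = kg·m²·s⁻³·A⁻².
So Ω² = kg²·m⁴·s⁻⁶·A⁻⁴.
F = C/V (capacitance = charge per voltage),
    = A·s/(kg·m²·s⁻³·A⁻¹) (substituting C and V),
    = kg⁻¹·m⁻²·s⁴·A².
Combining: Ω²·F = (kg²·m⁴·s⁻⁶·A⁻⁴) · (kg⁻¹·m⁻²·s⁴·A²) = kg·m²·s⁻²·A⁻².
kg·m²·s⁻²·A⁻² is the base-SI form of the henry.

H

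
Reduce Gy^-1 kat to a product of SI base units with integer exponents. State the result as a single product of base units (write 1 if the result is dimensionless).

Gy = m²·s⁻².
So Gy⁻¹ = m⁻²·s².
kat = s⁻¹·mol.
Combining: Gy⁻¹·kat = (m⁻²·s²) · (s⁻¹·mol) = m⁻²·s·mol.

m⁻²·s·mol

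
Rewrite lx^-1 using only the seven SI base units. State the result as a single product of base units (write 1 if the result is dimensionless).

lx = lm/m² (illuminance = luminous flux per area),
    = m⁻²·cd.
So lx⁻¹ = m²·cd⁻¹.

m²·cd⁻¹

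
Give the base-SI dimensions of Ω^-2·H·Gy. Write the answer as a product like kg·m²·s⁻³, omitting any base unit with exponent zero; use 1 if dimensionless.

Ω = kg·m²·s⁻³·A⁻².
So Ω⁻² = kg⁻²·m⁻⁴·s⁶·A⁴.
H = kg·m²·s⁻²·A⁻².
Gy = m²·s⁻².
Combining: Ω⁻²·H·Gy = (kg⁻²·m⁻⁴·s⁶·A⁴) · (kg·m²·s⁻²·A⁻²) · (m²·s⁻²) = kg⁻¹·s²·A².

kg⁻¹·s²·A²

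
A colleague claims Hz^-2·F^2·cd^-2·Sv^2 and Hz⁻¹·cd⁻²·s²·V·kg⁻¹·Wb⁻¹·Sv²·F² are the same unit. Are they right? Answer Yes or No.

No

Left side:
  Hz = 1/s = s⁻¹ (frequency is cycles per second).
  So Hz⁻² = s².
  F = C/V (capacitance = charge per voltage),
      = A·s/(kg·m²·s⁻³·A⁻¹) (substituting C and V),
      = kg⁻¹·m⁻²·s⁴·A².
  So F² = kg⁻²·m⁻⁴·s⁸·A⁴.
  Sv = J/kg (equivalent dose = energy per mass),
      = m²·s⁻².
  So Sv² = m⁴·s⁻⁴.
  Combining: Hz⁻²·F²·cd⁻²·Sv² = s² · (kg⁻²·m⁻⁴·s⁸·A⁴) · cd⁻² · (m⁴·s⁻⁴) = kg⁻²·s⁶·A⁴·cd⁻².
Right side:
  Hz = 1/s = s⁻¹ (frequency is cycles per second).
  So Hz⁻¹ = s.
  V = W/A (potential = power per current),
      = kg·m²·s⁻³·A⁻¹.
  Wb = V·s (flux: a volt is a weber per second),
      = kg·m²·s⁻²·A⁻¹.
  So Wb⁻¹ = kg⁻¹·m⁻²·s²·A.
  Sv = J/kg (equivalent dose = energy per mass),
      = m²·s⁻².
  So Sv² = m⁴·s⁻⁴.
  F = C/V (capacitance = charge per voltage),
      = A·s/(kg·m²·s⁻³·A⁻¹) (substituting C and V),
      = kg⁻¹·m⁻²·s⁴·A².
  So F² = kg⁻²·m⁻⁴·s⁸·A⁴.
  Combining: Hz⁻¹·cd⁻²·s²·V·kg⁻¹·Wb⁻¹·Sv²·F² = s · cd⁻² · s² · (kg·m²·s⁻³·A⁻¹) · kg⁻¹ · (kg⁻¹·m⁻²·s²·A) · (m⁴·s⁻⁴) · (kg⁻²·m⁻⁴·s⁸·A⁴) = kg⁻³·s⁶·A⁴·cd⁻².
Left is kg⁻²·s⁶·A⁴·cd⁻²; right is kg⁻³·s⁶·A⁴·cd⁻² — different.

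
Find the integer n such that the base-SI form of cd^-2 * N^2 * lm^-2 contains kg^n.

N = kg·m/s² = kg·m·s⁻² (force = mass × acceleration).
So N² = kg²·m²·s⁻⁴.
lm = cd·sr = cd (luminous flux; sr is dimensionless).
So lm⁻² = cd⁻².
Combining: cd⁻²·N²·lm⁻² = cd⁻² · (kg²·m²·s⁻⁴) · cd⁻² = kg²·m²·s⁻⁴·cd⁻⁴.
The exponent of kg is 2.

2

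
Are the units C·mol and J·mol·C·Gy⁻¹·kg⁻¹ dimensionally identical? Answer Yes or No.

Left side:
  C = A·s = s·A (charge = current × time).
  Combining: C·mol = (s·A) · mol = s·A·mol.
Right side:
  J = N·m (work = force × distance),
      = kg·m²·s⁻².
  C = A·s = s·A (charge = current × time).
  Gy = J/kg (absorbed dose = energy per mass),
      = m²·s⁻².
  So Gy⁻¹ = m⁻²·s².
  Combining: J·mol·C·Gy⁻¹·kg⁻¹ = (kg·m²·s⁻²) · mol · (s·A) · (m⁻²·s²) · kg⁻¹ = s·A·mol.
Both reduce to s·A·mol.

Yes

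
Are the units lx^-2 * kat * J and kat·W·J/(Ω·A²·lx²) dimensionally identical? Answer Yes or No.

Left side:
  lx = m⁻²·cd.
  So lx⁻² = m⁴·cd⁻².
  kat = s⁻¹·mol.
  J = kg·m²·s⁻².
  Combining: lx⁻²·kat·J = (m⁴·cd⁻²) · (s⁻¹·mol) · (kg·m²·s⁻²) = kg·m⁶·s⁻³·mol·cd⁻².
Right side:
  kat = mol/s = s⁻¹·mol (catalytic activity).
  Ω = V/A (resistance = voltage per current),
      = kg·m²·s⁻³·A⁻².
  So Ω⁻¹ = kg⁻¹·m⁻²·s³·A².
  W = J/s (power = energy per time),
      = kg·m²·s⁻³.
  lx = lm/m² (illuminance = luminous flux per area),
      = m⁻²·cd.
  So lx⁻² = m⁴·cd⁻².
  J = N·m (work = force × distance),
      = kg·m²·s⁻².
  Combining: kat·Ω⁻¹·A⁻²·W·lx⁻²·J = (s⁻¹·mol) · (kg⁻¹·m⁻²·s³·A²) · A⁻² · (kg·m²·s⁻³) · (m⁴·cd⁻²) · (kg·m²·s⁻²) = kg·m⁶·s⁻³·mol·cd⁻².
Both reduce to kg·m⁶·s⁻³·mol·cd⁻².

Yes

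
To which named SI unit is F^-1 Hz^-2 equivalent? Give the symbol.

H

F = kg⁻¹·m⁻²·s⁴·A².
So F⁻¹ = kg·m²·s⁻⁴·A⁻².
Hz = s⁻¹.
So Hz⁻² = s².
Combining: F⁻¹·Hz⁻² = (kg·m²·s⁻⁴·A⁻²) · s² = kg·m²·s⁻²·A⁻².
kg·m²·s⁻²·A⁻² is the base-SI form of the henry.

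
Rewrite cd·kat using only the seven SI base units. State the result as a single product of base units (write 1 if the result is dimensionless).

s⁻¹·mol·cd

kat = mol/s = s⁻¹·mol (catalytic activity).
Combining: cd·kat = cd · (s⁻¹·mol) = s⁻¹·mol·cd.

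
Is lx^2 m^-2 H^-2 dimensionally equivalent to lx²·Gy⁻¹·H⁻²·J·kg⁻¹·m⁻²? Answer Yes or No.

Yes

Left side:
  lx = m⁻²·cd.
  So lx² = m⁻⁴·cd².
  H = kg·m²·s⁻²·A⁻².
  So H⁻² = kg⁻²·m⁻⁴·s⁴·A⁴.
  Combining: lx²·m⁻²·H⁻² = (m⁻⁴·cd²) · m⁻² · (kg⁻²·m⁻⁴·s⁴·A⁴) = kg⁻²·m⁻¹⁰·s⁴·A⁴·cd².
Right side:
  lx = lm/m² (illuminance = luminous flux per area),
      = m⁻²·cd.
  So lx² = m⁻⁴·cd².
  Gy = J/kg (absorbed dose = energy per mass),
      = m²·s⁻².
  So Gy⁻¹ = m⁻²·s².
  H = Wb/A (inductance = flux per current),
      = kg·m²·s⁻²·A⁻².
  So H⁻² = kg⁻²·m⁻⁴·s⁴·A⁴.
  J = N·m (work = force × distance),
      = kg·m²·s⁻².
  Combining: lx²·Gy⁻¹·H⁻²·J·kg⁻¹·m⁻² = (m⁻⁴·cd²) · (m⁻²·s²) · (kg⁻²·m⁻⁴·s⁴·A⁴) · (kg·m²·s⁻²) · kg⁻¹ · m⁻² = kg⁻²·m⁻¹⁰·s⁴·A⁴·cd².
Both reduce to kg⁻²·m⁻¹⁰·s⁴·A⁴·cd².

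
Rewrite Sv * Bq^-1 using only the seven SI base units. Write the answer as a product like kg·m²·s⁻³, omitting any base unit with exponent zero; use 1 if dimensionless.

Sv = m²·s⁻².
Bq = s⁻¹.
So Bq⁻¹ = s.
Combining: Sv·Bq⁻¹ = (m²·s⁻²) · s = m²·s⁻¹.

m²·s⁻¹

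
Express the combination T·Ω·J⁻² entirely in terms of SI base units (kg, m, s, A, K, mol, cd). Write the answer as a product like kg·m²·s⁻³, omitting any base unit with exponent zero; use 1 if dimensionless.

m⁻²·s⁻¹·A⁻³

T = kg·s⁻²·A⁻¹.
Ω = kg·m²·s⁻³·A⁻².
J = kg·m²·s⁻².
So J⁻² = kg⁻²·m⁻⁴·s⁴.
Combining: T·Ω·J⁻² = (kg·s⁻²·A⁻¹) · (kg·m²·s⁻³·A⁻²) · (kg⁻²·m⁻⁴·s⁴) = m⁻²·s⁻¹·A⁻³.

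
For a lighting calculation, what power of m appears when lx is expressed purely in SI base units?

lx = lm/m² (illuminance = luminous flux per area),
    = m⁻²·cd.
The exponent of m is -2.

-2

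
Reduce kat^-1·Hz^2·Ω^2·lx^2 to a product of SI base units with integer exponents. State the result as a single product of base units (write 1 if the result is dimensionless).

kat = mol/s = s⁻¹·mol (catalytic activity).
So kat⁻¹ = s·mol⁻¹.
Hz = 1/s = s⁻¹ (frequency is cycles per second).
So Hz² = s⁻².
Ω = V/A (resistance = voltage per current),
    = kg·m²·s⁻³·A⁻².
So Ω² = kg²·m⁴·s⁻⁶·A⁻⁴.
lx = lm/m² (illuminance = luminous flux per area),
    = m⁻²·cd.
So lx² = m⁻⁴·cd².
Combining: kat⁻¹·Hz²·Ω²·lx² = (s·mol⁻¹) · s⁻² · (kg²·m⁴·s⁻⁶·A⁻⁴) · (m⁻⁴·cd²) = kg²·s⁻⁷·A⁻⁴·mol⁻¹·cd².

kg²·s⁻⁷·A⁻⁴·mol⁻¹·cd²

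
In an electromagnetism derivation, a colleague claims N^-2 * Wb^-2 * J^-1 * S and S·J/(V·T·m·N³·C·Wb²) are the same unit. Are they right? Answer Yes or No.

Left side:
  N = kg·m/s² = kg·m·s⁻² (force = mass × acceleration).
  So N⁻² = kg⁻²·m⁻²·s⁴.
  Wb = V·s (flux: a volt is a weber per second),
      = kg·m²·s⁻²·A⁻¹.
  So Wb⁻² = kg⁻²·m⁻⁴·s⁴·A².
  J = N·m (work = force × distance),
      = kg·m²·s⁻².
  So J⁻¹ = kg⁻¹·m⁻²·s².
  S = 1/Ω (conductance is reciprocal resistance),
      = kg⁻¹·m⁻²·s³·A².
  Combining: N⁻²·Wb⁻²·J⁻¹·S = (kg⁻²·m⁻²·s⁴) · (kg⁻²·m⁻⁴·s⁴·A²) · (kg⁻¹·m⁻²·s²) · (kg⁻¹·m⁻²·s³·A²) = kg⁻⁶·m⁻¹⁰·s¹³·A⁴.
Right side:
  S = kg⁻¹·m⁻²·s³·A².
  V = kg·m²·s⁻³·A⁻¹.
  So V⁻¹ = kg⁻¹·m⁻²·s³·A.
  T = kg·s⁻²·A⁻¹.
  So T⁻¹ = kg⁻¹·s²·A.
  N = kg·m·s⁻².
  So N⁻³ = kg⁻³·m⁻³·s⁶.
  C = s·A.
  So C⁻¹ = s⁻¹·A⁻¹.
  Wb = kg·m²·s⁻²·A⁻¹.
  So Wb⁻² = kg⁻²·m⁻⁴·s⁴·A².
  J = kg·m²·s⁻².
  Combining: S·V⁻¹·T⁻¹·m⁻¹·N⁻³·C⁻¹·Wb⁻²·J = (kg⁻¹·m⁻²·s³·A²) · (kg⁻¹·m⁻²·s³·A) · (kg⁻¹·s²·A) · m⁻¹ · (kg⁻³·m⁻³·s⁶) · (s⁻¹·A⁻¹) · (kg⁻²·m⁻⁴·s⁴·A²) · (kg·m²·s⁻²) = kg⁻⁷·m⁻¹⁰·s¹⁵·A⁵.
Left is kg⁻⁶·m⁻¹⁰·s¹³·A⁴; right is kg⁻⁷·m⁻¹⁰·s¹⁵·A⁵ — different.

No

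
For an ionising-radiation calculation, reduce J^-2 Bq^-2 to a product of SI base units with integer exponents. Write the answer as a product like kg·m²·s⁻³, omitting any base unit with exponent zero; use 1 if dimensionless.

kg⁻²·m⁻⁴·s⁶

J = N·m (work = force × distance),
    = kg·m²·s⁻².
So J⁻² = kg⁻²·m⁻⁴·s⁴.
Bq = 1/s = s⁻¹ (activity is decays per second).
So Bq⁻² = s².
Combining: J⁻²·Bq⁻² = (kg⁻²·m⁻⁴·s⁴) · s² = kg⁻²·m⁻⁴·s⁶.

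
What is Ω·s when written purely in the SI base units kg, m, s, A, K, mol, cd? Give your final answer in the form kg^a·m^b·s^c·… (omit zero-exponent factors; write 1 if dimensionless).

Ω = kg·m²·s⁻³·A⁻².
Combining: Ω·s = (kg·m²·s⁻³·A⁻²) · s = kg·m²·s⁻²·A⁻².

kg·m²·s⁻²·A⁻²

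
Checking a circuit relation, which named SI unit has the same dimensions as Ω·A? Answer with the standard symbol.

Ω = kg·m²·s⁻³·A⁻².
Combining: Ω·A = (kg·m²·s⁻³·A⁻²) · A = kg·m²·s⁻³·A⁻¹.
kg·m²·s⁻³·A⁻¹ is the base-SI form of the volt.

V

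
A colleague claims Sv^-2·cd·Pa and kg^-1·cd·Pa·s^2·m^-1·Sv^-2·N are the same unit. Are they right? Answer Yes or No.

Yes

Left side:
  Sv = m²·s⁻².
  So Sv⁻² = m⁻⁴·s⁴.
  Pa = kg·m⁻¹·s⁻².
  Combining: Sv⁻²·cd·Pa = (m⁻⁴·s⁴) · cd · (kg·m⁻¹·s⁻²) = kg·m⁻⁵·s²·cd.
Right side:
  Pa = kg·m⁻¹·s⁻².
  Sv = m²·s⁻².
  So Sv⁻² = m⁻⁴·s⁴.
  N = kg·m·s⁻².
  Combining: kg⁻¹·cd·Pa·s²·m⁻¹·Sv⁻²·N = kg⁻¹ · cd · (kg·m⁻¹·s⁻²) · s² · m⁻¹ · (m⁻⁴·s⁴) · (kg·m·s⁻²) = kg·m⁻⁵·s²·cd.
Both reduce to kg·m⁻⁵·s²·cd.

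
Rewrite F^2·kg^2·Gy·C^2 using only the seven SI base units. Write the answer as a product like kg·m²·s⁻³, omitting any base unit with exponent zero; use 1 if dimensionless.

F = C/V (capacitance = charge per voltage),
    = A·s/(kg·m²·s⁻³·A⁻¹) (substituting C and V),
    = kg⁻¹·m⁻²·s⁴·A².
So F² = kg⁻²·m⁻⁴·s⁸·A⁴.
Gy = J/kg (absorbed dose = energy per mass),
    = m²·s⁻².
C = A·s = s·A (charge = current × time).
So C² = s²·A².
Combining: F²·kg²·Gy·C² = (kg⁻²·m⁻⁴·s⁸·A⁴) · kg² · (m²·s⁻²) · (s²·A²) = m⁻²·s⁸·A⁶.

m⁻²·s⁸·A⁶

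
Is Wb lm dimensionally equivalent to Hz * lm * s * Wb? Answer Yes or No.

Yes

Left side:
  Wb = kg·m²·s⁻²·A⁻¹.
  lm = cd.
  Combining: Wb·lm = (kg·m²·s⁻²·A⁻¹) · cd = kg·m²·s⁻²·A⁻¹·cd.
Right side:
  Hz = 1/s = s⁻¹ (frequency is cycles per second).
  lm = cd·sr = cd (luminous flux; sr is dimensionless).
  Wb = V·s (flux: a volt is a weber per second),
      = kg·m²·s⁻²·A⁻¹.
  Combining: Hz·lm·s·Wb = s⁻¹ · cd · s · (kg·m²·s⁻²·A⁻¹) = kg·m²·s⁻²·A⁻¹·cd.
Both reduce to kg·m²·s⁻²·A⁻¹·cd.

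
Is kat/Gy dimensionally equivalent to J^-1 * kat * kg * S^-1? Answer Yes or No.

Left side:
  Gy = m²·s⁻².
  So Gy⁻¹ = m⁻²·s².
  kat = s⁻¹·mol.
  Combining: Gy⁻¹·kat = (m⁻²·s²) · (s⁻¹·mol) = m⁻²·s·mol.
Right side:
  J = kg·m²·s⁻².
  So J⁻¹ = kg⁻¹·m⁻²·s².
  kat = s⁻¹·mol.
  S = kg⁻¹·m⁻²·s³·A².
  So S⁻¹ = kg·m²·s⁻³·A⁻².
  Combining: J⁻¹·kat·kg·S⁻¹ = (kg⁻¹·m⁻²·s²) · (s⁻¹·mol) · kg · (kg·m²·s⁻³·A⁻²) = kg·s⁻²·A⁻²·mol.
Left is m⁻²·s·mol; right is kg·s⁻²·A⁻²·mol — different.

No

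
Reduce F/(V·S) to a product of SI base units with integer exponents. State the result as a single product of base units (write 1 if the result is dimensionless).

kg⁻¹·m⁻²·s⁴·A

V = kg·m²·s⁻³·A⁻¹.
So V⁻¹ = kg⁻¹·m⁻²·s³·A.
F = kg⁻¹·m⁻²·s⁴·A².
S = kg⁻¹·m⁻²·s³·A².
So S⁻¹ = kg·m²·s⁻³·A⁻².
Combining: V⁻¹·F·S⁻¹ = (kg⁻¹·m⁻²·s³·A) · (kg⁻¹·m⁻²·s⁴·A²) · (kg·m²·s⁻³·A⁻²) = kg⁻¹·m⁻²·s⁴·A.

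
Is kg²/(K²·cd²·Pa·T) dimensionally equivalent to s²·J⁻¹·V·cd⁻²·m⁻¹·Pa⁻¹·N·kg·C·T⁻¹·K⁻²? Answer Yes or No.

Yes

Left side:
  Pa = N/m² (pressure = force per area),
      = kg·m⁻¹·s⁻².
  So Pa⁻¹ = kg⁻¹·m·s².
  T = Wb/m² (flux density = flux per area),
      = kg·s⁻²·A⁻¹.
  So T⁻¹ = kg⁻¹·s²·A.
  Combining: K⁻²·cd⁻²·kg²·Pa⁻¹·T⁻¹ = K⁻² · cd⁻² · kg² · (kg⁻¹·m·s²) · (kg⁻¹·s²·A) = m·s⁴·A·K⁻²·cd⁻².
Right side:
  J = kg·m²·s⁻².
  So J⁻¹ = kg⁻¹·m⁻²·s².
  V = kg·m²·s⁻³·A⁻¹.
  Pa = kg·m⁻¹·s⁻².
  So Pa⁻¹ = kg⁻¹·m·s².
  N = kg·m·s⁻².
  C = s·A.
  T = kg·s⁻²·A⁻¹.
  So T⁻¹ = kg⁻¹·s²·A.
  Combining: s²·J⁻¹·V·cd⁻²·m⁻¹·Pa⁻¹·N·kg·C·T⁻¹·K⁻² = s² · (kg⁻¹·m⁻²·s²) · (kg·m²·s⁻³·A⁻¹) · cd⁻² · m⁻¹ · (kg⁻¹·m·s²) · (kg·m·s⁻²) · kg · (s·A) · (kg⁻¹·s²·A) · K⁻² = m·s⁴·A·K⁻²·cd⁻².
Both reduce to m·s⁴·A·K⁻²·cd⁻².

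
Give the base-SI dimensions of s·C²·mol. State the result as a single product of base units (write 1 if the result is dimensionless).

s³·A²·mol

C = s·A.
So C² = s²·A².
Combining: s·C²·mol = s · (s²·A²) · mol = s³·A²·mol.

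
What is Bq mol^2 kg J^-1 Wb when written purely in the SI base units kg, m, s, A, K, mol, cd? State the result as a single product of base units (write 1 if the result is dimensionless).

Bq = 1/s = s⁻¹ (activity is decays per second).
J = N·m (work = force × distance),
    = kg·m²·s⁻².
So J⁻¹ = kg⁻¹·m⁻²·s².
Wb = V·s (flux: a volt is a weber per second),
    = kg·m²·s⁻²·A⁻¹.
Combining: Bq·mol²·kg·J⁻¹·Wb = s⁻¹ · mol² · kg · (kg⁻¹·m⁻²·s²) · (kg·m²·s⁻²·A⁻¹) = kg·s⁻¹·A⁻¹·mol².

kg·s⁻¹·A⁻¹·mol²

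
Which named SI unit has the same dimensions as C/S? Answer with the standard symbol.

C = A·s = s·A (charge = current × time).
S = 1/Ω (conductance is reciprocal resistance),
    = kg⁻¹·m⁻²·s³·A².
So S⁻¹ = kg·m²·s⁻³·A⁻².
Combining: C·S⁻¹ = (s·A) · (kg·m²·s⁻³·A⁻²) = kg·m²·s⁻²·A⁻¹.
kg·m²·s⁻²·A⁻¹ is the base-SI form of the weber.

Wb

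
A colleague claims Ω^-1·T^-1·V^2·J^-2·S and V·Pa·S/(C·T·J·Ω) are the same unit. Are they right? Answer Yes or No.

Left side:
  Ω = V/A (resistance = voltage per current),
      = kg·m²·s⁻³·A⁻².
  So Ω⁻¹ = kg⁻¹·m⁻²·s³·A².
  T = Wb/m² (flux density = flux per area),
      = kg·s⁻²·A⁻¹.
  So T⁻¹ = kg⁻¹·s²·A.
  V = W/A (potential = power per current),
      = kg·m²·s⁻³·A⁻¹.
  So V² = kg²·m⁴·s⁻⁶·A⁻².
  J = N·m (work = force × distance),
      = kg·m²·s⁻².
  So J⁻² = kg⁻²·m⁻⁴·s⁴.
  S = 1/Ω (conductance is reciprocal resistance),
      = kg⁻¹·m⁻²·s³·A².
  Combining: Ω⁻¹·T⁻¹·V²·J⁻²·S = (kg⁻¹·m⁻²·s³·A²) · (kg⁻¹·s²·A) · (kg²·m⁴·s⁻⁶·A⁻²) · (kg⁻²·m⁻⁴·s⁴) · (kg⁻¹·m⁻²·s³·A²) = kg⁻³·m⁻⁴·s⁶·A³.
Right side:
  V = kg·m²·s⁻³·A⁻¹.
  C = s·A.
  So C⁻¹ = s⁻¹·A⁻¹.
  Pa = kg·m⁻¹·s⁻².
  S = kg⁻¹·m⁻²·s³·A².
  T = kg·s⁻²·A⁻¹.
  So T⁻¹ = kg⁻¹·s²·A.
  J = kg·m²·s⁻².
  So J⁻¹ = kg⁻¹·m⁻²·s².
  Ω = kg·m²·s⁻³·A⁻².
  So Ω⁻¹ = kg⁻¹·m⁻²·s³·A².
  Combining: V·C⁻¹·Pa·S·T⁻¹·J⁻¹·Ω⁻¹ = (kg·m²·s⁻³·A⁻¹) · (s⁻¹·A⁻¹) · (kg·m⁻¹·s⁻²) · (kg⁻¹·m⁻²·s³·A²) · (kg⁻¹·s²·A) · (kg⁻¹·m⁻²·s²) · (kg⁻¹·m⁻²·s³·A²) = kg⁻²·m⁻⁵·s⁴·A³.
Left is kg⁻³·m⁻⁴·s⁶·A³; right is kg⁻²·m⁻⁵·s⁴·A³ — different.

No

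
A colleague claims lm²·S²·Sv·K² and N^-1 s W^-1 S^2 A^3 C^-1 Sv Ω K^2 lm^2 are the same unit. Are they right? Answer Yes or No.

Left side:
  lm = cd.
  So lm² = cd².
  S = kg⁻¹·m⁻²·s³·A².
  So S² = kg⁻²·m⁻⁴·s⁶·A⁴.
  Sv = m²·s⁻².
  Combining: lm²·S²·Sv·K² = cd² · (kg⁻²·m⁻⁴·s⁶·A⁴) · (m²·s⁻²) · K² = kg⁻²·m⁻²·s⁴·A⁴·K²·cd².
Right side:
  N = kg·m·s⁻².
  So N⁻¹ = kg⁻¹·m⁻¹·s².
  W = kg·m²·s⁻³.
  So W⁻¹ = kg⁻¹·m⁻²·s³.
  S = kg⁻¹·m⁻²·s³·A².
  So S² = kg⁻²·m⁻⁴·s⁶·A⁴.
  C = s·A.
  So C⁻¹ = s⁻¹·A⁻¹.
  Sv = m²·s⁻².
  Ω = kg·m²·s⁻³·A⁻².
  lm = cd.
  So lm² = cd².
  Combining: N⁻¹·s·W⁻¹·S²·A³·C⁻¹·Sv·Ω·K²·lm² = (kg⁻¹·m⁻¹·s²) · s · (kg⁻¹·m⁻²·s³) · (kg⁻²·m⁻⁴·s⁶·A⁴) · A³ · (s⁻¹·A⁻¹) · (m²·s⁻²) · (kg·m²·s⁻³·A⁻²) · K² · cd² = kg⁻³·m⁻³·s⁶·A⁴·K²·cd².
Left is kg⁻²·m⁻²·s⁴·A⁴·K²·cd²; right is kg⁻³·m⁻³·s⁶·A⁴·K²·cd² — different.

No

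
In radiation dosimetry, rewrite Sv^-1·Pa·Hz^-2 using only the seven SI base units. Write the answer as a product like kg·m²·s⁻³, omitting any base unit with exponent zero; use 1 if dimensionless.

kg·m⁻³·s²

Sv = J/kg (equivalent dose = energy per mass),
    = m²·s⁻².
So Sv⁻¹ = m⁻²·s².
Pa = N/m² (pressure = force per area),
    = kg·m⁻¹·s⁻².
Hz = 1/s = s⁻¹ (frequency is cycles per second).
So Hz⁻² = s².
Combining: Sv⁻¹·Pa·Hz⁻² = (m⁻²·s²) · (kg·m⁻¹·s⁻²) · s² = kg·m⁻³·s².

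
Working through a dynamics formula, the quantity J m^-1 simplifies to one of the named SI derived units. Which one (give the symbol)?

J = kg·m²·s⁻².
Combining: J·m⁻¹ = (kg·m²·s⁻²) · m⁻¹ = kg·m·s⁻².
kg·m·s⁻² is the base-SI form of the newton.

N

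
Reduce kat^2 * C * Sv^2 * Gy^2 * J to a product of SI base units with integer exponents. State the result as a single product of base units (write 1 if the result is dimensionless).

kat = s⁻¹·mol.
So kat² = s⁻²·mol².
C = s·A.
Sv = m²·s⁻².
So Sv² = m⁴·s⁻⁴.
Gy = m²·s⁻².
So Gy² = m⁴·s⁻⁴.
J = kg·m²·s⁻².
Combining: kat²·C·Sv²·Gy²·J = (s⁻²·mol²) · (s·A) · (m⁴·s⁻⁴) · (m⁴·s⁻⁴) · (kg·m²·s⁻²) = kg·m¹⁰·s⁻¹¹·A·mol².

kg·m¹⁰·s⁻¹¹·A·mol²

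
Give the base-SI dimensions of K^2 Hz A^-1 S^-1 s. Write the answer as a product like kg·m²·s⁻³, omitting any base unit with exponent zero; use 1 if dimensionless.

Hz = 1/s = s⁻¹ (frequency is cycles per second).
S = 1/Ω (conductance is reciprocal resistance),
    = kg⁻¹·m⁻²·s³·A².
So S⁻¹ = kg·m²·s⁻³·A⁻².
Combining: K²·Hz·A⁻¹·S⁻¹·s = K² · s⁻¹ · A⁻¹ · (kg·m²·s⁻³·A⁻²) · s = kg·m²·s⁻³·A⁻³·K².

kg·m²·s⁻³·A⁻³·K²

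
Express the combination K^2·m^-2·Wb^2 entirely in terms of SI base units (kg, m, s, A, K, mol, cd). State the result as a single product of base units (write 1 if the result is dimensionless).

kg²·m²·s⁻⁴·A⁻²·K²

Wb = kg·m²·s⁻²·A⁻¹.
So Wb² = kg²·m⁴·s⁻⁴·A⁻².
Combining: K²·m⁻²·Wb² = K² · m⁻² · (kg²·m⁴·s⁻⁴·A⁻²) = kg²·m²·s⁻⁴·A⁻²·K².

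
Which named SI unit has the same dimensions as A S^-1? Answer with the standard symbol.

V

S = 1/Ω (conductance is reciprocal resistance),
    = kg⁻¹·m⁻²·s³·A².
So S⁻¹ = kg·m²·s⁻³·A⁻².
Combining: A·S⁻¹ = A · (kg·m²·s⁻³·A⁻²) = kg·m²·s⁻³·A⁻¹.
kg·m²·s⁻³·A⁻¹ is the base-SI form of the volt.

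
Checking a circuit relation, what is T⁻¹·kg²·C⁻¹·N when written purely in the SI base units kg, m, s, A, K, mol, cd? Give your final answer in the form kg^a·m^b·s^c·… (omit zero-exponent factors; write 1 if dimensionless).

kg²·m·s⁻¹

T = kg·s⁻²·A⁻¹.
So T⁻¹ = kg⁻¹·s²·A.
C = s·A.
So C⁻¹ = s⁻¹·A⁻¹.
N = kg·m·s⁻².
Combining: T⁻¹·kg²·C⁻¹·N = (kg⁻¹·s²·A) · kg² · (s⁻¹·A⁻¹) · (kg·m·s⁻²) = kg²·m·s⁻¹.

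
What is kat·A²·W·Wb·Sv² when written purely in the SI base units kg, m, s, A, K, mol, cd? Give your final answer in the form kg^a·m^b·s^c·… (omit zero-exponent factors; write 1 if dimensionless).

kg²·m⁸·s⁻¹⁰·A·mol

kat = mol/s = s⁻¹·mol (catalytic activity).
W = J/s (power = energy per time),
    = kg·m²·s⁻³.
Wb = V·s (flux: a volt is a weber per second),
    = kg·m²·s⁻²·A⁻¹.
Sv = J/kg (equivalent dose = energy per mass),
    = m²·s⁻².
So Sv² = m⁴·s⁻⁴.
Combining: kat·A²·W·Wb·Sv² = (s⁻¹·mol) · A² · (kg·m²·s⁻³) · (kg·m²·s⁻²·A⁻¹) · (m⁴·s⁻⁴) = kg²·m⁸·s⁻¹⁰·A·mol.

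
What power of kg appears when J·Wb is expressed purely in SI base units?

2

J = N·m (work = force × distance),
    = kg·m²·s⁻².
Wb = V·s (flux: a volt is a weber per second),
    = kg·m²·s⁻²·A⁻¹.
Combining: J·Wb = (kg·m²·s⁻²) · (kg·m²·s⁻²·A⁻¹) = kg²·m⁴·s⁻⁴·A⁻¹.
The exponent of kg is 2.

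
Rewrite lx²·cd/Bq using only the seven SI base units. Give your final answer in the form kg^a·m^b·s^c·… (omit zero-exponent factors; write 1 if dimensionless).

lx = m⁻²·cd.
So lx² = m⁻⁴·cd².
Bq = s⁻¹.
So Bq⁻¹ = s.
Combining: lx²·cd·Bq⁻¹ = (m⁻⁴·cd²) · cd · s = m⁻⁴·s·cd³.

m⁻⁴·s·cd³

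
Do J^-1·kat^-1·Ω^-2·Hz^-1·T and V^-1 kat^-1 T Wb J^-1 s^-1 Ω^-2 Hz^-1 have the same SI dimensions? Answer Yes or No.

Yes

Left side:
  J = N·m (work = force × distance),
      = kg·m²·s⁻².
  So J⁻¹ = kg⁻¹·m⁻²·s².
  kat = mol/s = s⁻¹·mol (catalytic activity).
  So kat⁻¹ = s·mol⁻¹.
  Ω = V/A (resistance = voltage per current),
      = kg·m²·s⁻³·A⁻².
  So Ω⁻² = kg⁻²·m⁻⁴·s⁶·A⁴.
  Hz = 1/s = s⁻¹ (frequency is cycles per second).
  So Hz⁻¹ = s.
  T = Wb/m² (flux density = flux per area),
      = kg·s⁻²·A⁻¹.
  Combining: J⁻¹·kat⁻¹·Ω⁻²·Hz⁻¹·T = (kg⁻¹·m⁻²·s²) · (s·mol⁻¹) · (kg⁻²·m⁻⁴·s⁶·A⁴) · s · (kg·s⁻²·A⁻¹) = kg⁻²·m⁻⁶·s⁸·A³·mol⁻¹.
Right side:
  V = kg·m²·s⁻³·A⁻¹.
  So V⁻¹ = kg⁻¹·m⁻²·s³·A.
  kat = s⁻¹·mol.
  So kat⁻¹ = s·mol⁻¹.
  T = kg·s⁻²·A⁻¹.
  Wb = kg·m²·s⁻²·A⁻¹.
  J = kg·m²·s⁻².
  So J⁻¹ = kg⁻¹·m⁻²·s².
  Ω = kg·m²·s⁻³·A⁻².
  So Ω⁻² = kg⁻²·m⁻⁴·s⁶·A⁴.
  Hz = s⁻¹.
  So Hz⁻¹ = s.
  Combining: V⁻¹·kat⁻¹·T·Wb·J⁻¹·s⁻¹·Ω⁻²·Hz⁻¹ = (kg⁻¹·m⁻²·s³·A) · (s·mol⁻¹) · (kg·s⁻²·A⁻¹) · (kg·m²·s⁻²·A⁻¹) · (kg⁻¹·m⁻²·s²) · s⁻¹ · (kg⁻²·m⁻⁴·s⁶·A⁴) · s = kg⁻²·m⁻⁶·s⁸·A³·mol⁻¹.
Both reduce to kg⁻²·m⁻⁶·s⁸·A³·mol⁻¹.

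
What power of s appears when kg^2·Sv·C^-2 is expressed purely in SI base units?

-4

Sv = J/kg (equivalent dose = energy per mass),
    = m²·s⁻².
C = A·s = s·A (charge = current × time).
So C⁻² = s⁻²·A⁻².
Combining: kg²·Sv·C⁻² = kg² · (m²·s⁻²) · (s⁻²·A⁻²) = kg²·m²·s⁻⁴·A⁻².
The exponent of s is -4.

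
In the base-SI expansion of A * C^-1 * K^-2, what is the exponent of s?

C = A·s = s·A (charge = current × time).
So C⁻¹ = s⁻¹·A⁻¹.
Combining: A·C⁻¹·K⁻² = A · (s⁻¹·A⁻¹) · K⁻² = s⁻¹·K⁻².
The exponent of s is -1.

-1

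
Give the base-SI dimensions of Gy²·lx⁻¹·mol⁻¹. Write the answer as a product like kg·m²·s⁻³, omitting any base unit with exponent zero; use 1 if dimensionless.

Gy = J/kg (absorbed dose = energy per mass),
    = m²·s⁻².
So Gy² = m⁴·s⁻⁴.
lx = lm/m² (illuminance = luminous flux per area),
    = m⁻²·cd.
So lx⁻¹ = m²·cd⁻¹.
Combining: Gy²·lx⁻¹·mol⁻¹ = (m⁴·s⁻⁴) · (m²·cd⁻¹) · mol⁻¹ = m⁶·s⁻⁴·mol⁻¹·cd⁻¹.

m⁶·s⁻⁴·mol⁻¹·cd⁻¹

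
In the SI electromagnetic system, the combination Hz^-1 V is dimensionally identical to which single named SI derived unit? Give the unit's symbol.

Wb

Hz = 1/s = s⁻¹ (frequency is cycles per second).
So Hz⁻¹ = s.
V = W/A (potential = power per current),
    = kg·m²·s⁻³·A⁻¹.
Combining: Hz⁻¹·V = s · (kg·m²·s⁻³·A⁻¹) = kg·m²·s⁻²·A⁻¹.
kg·m²·s⁻²·A⁻¹ is the base-SI form of the weber.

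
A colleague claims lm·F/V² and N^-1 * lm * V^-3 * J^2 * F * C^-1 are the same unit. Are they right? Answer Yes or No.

Left side:
  lm = cd.
  F = kg⁻¹·m⁻²·s⁴·A².
  V = kg·m²·s⁻³·A⁻¹.
  So V⁻² = kg⁻²·m⁻⁴·s⁶·A².
  Combining: lm·F·V⁻² = cd · (kg⁻¹·m⁻²·s⁴·A²) · (kg⁻²·m⁻⁴·s⁶·A²) = kg⁻³·m⁻⁶·s¹⁰·A⁴·cd.
Right side:
  N = kg·m/s² = kg·m·s⁻² (force = mass × acceleration).
  So N⁻¹ = kg⁻¹·m⁻¹·s².
  lm = cd·sr = cd (luminous flux; sr is dimensionless).
  V = W/A (potential = power per current),
      = kg·m²·s⁻³·A⁻¹.
  So V⁻³ = kg⁻³·m⁻⁶·s⁹·A³.
  J = N·m (work = force × distance),
      = kg·m²·s⁻².
  So J² = kg²·m⁴·s⁻⁴.
  F = C/V (capacitance = charge per voltage),
      = A·s/(kg·m²·s⁻³·A⁻¹) (substituting C and V),
      = kg⁻¹·m⁻²·s⁴·A².
  C = A·s = s·A (charge = current × time).
  So C⁻¹ = s⁻¹·A⁻¹.
  Combining: N⁻¹·lm·V⁻³·J²·F·C⁻¹ = (kg⁻¹·m⁻¹·s²) · cd · (kg⁻³·m⁻⁶·s⁹·A³) · (kg²·m⁴·s⁻⁴) · (kg⁻¹·m⁻²·s⁴·A²) · (s⁻¹·A⁻¹) = kg⁻³·m⁻⁵·s¹⁰·A⁴·cd.
Left is kg⁻³·m⁻⁶·s¹⁰·A⁴·cd; right is kg⁻³·m⁻⁵·s¹⁰·A⁴·cd — different.

No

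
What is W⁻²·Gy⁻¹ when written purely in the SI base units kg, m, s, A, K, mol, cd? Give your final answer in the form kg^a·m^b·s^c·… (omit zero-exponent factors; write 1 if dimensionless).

W = kg·m²·s⁻³.
So W⁻² = kg⁻²·m⁻⁴·s⁶.
Gy = m²·s⁻².
So Gy⁻¹ = m⁻²·s².
Combining: W⁻²·Gy⁻¹ = (kg⁻²·m⁻⁴·s⁶) · (m⁻²·s²) = kg⁻²·m⁻⁶·s⁸.

kg⁻²·m⁻⁶·s⁸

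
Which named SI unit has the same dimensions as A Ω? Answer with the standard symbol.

Ω = V/A (resistance = voltage per current),
    = kg·m²·s⁻³·A⁻².
Combining: A·Ω = A · (kg·m²·s⁻³·A⁻²) = kg·m²·s⁻³·A⁻¹.
kg·m²·s⁻³·A⁻¹ is the base-SI form of the volt.

V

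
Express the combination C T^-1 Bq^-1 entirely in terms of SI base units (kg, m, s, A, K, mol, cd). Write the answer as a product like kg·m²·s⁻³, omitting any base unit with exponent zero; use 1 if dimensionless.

kg⁻¹·s⁴·A²

C = s·A.
T = kg·s⁻²·A⁻¹.
So T⁻¹ = kg⁻¹·s²·A.
Bq = s⁻¹.
So Bq⁻¹ = s.
Combining: C·T⁻¹·Bq⁻¹ = (s·A) · (kg⁻¹·s²·A) · s = kg⁻¹·s⁴·A².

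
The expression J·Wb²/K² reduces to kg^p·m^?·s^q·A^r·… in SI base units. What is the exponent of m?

6

J = kg·m²·s⁻².
Wb = kg·m²·s⁻²·A⁻¹.
So Wb² = kg²·m⁴·s⁻⁴·A⁻².
Combining: J·K⁻²·Wb² = (kg·m²·s⁻²) · K⁻² · (kg²·m⁴·s⁻⁴·A⁻²) = kg³·m⁶·s⁻⁶·A⁻²·K⁻².
The exponent of m is 6.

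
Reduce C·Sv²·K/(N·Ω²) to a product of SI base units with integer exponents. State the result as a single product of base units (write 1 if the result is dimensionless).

C = A·s = s·A (charge = current × time).
N = kg·m/s² = kg·m·s⁻² (force = mass × acceleration).
So N⁻¹ = kg⁻¹·m⁻¹·s².
Sv = J/kg (equivalent dose = energy per mass),
    = m²·s⁻².
So Sv² = m⁴·s⁻⁴.
Ω = V/A (resistance = voltage per current),
    = kg·m²·s⁻³·A⁻².
So Ω⁻² = kg⁻²·m⁻⁴·s⁶·A⁴.
Combining: C·N⁻¹·Sv²·K·Ω⁻² = (s·A) · (kg⁻¹·m⁻¹·s²) · (m⁴·s⁻⁴) · K · (kg⁻²·m⁻⁴·s⁶·A⁴) = kg⁻³·m⁻¹·s⁵·A⁵·K.

kg⁻³·m⁻¹·s⁵·A⁵·K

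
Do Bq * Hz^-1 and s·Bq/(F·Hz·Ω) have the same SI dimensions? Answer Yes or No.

Yes

Left side:
  Bq = 1/s = s⁻¹ (activity is decays per second).
  Hz = 1/s = s⁻¹ (frequency is cycles per second).
  So Hz⁻¹ = s.
  Combining: Bq·Hz⁻¹ = s⁻¹ · s = 1.
Right side:
  F = kg⁻¹·m⁻²·s⁴·A².
  So F⁻¹ = kg·m²·s⁻⁴·A⁻².
  Bq = s⁻¹.
  Hz = s⁻¹.
  So Hz⁻¹ = s.
  Ω = kg·m²·s⁻³·A⁻².
  So Ω⁻¹ = kg⁻¹·m⁻²·s³·A².
  Combining: s·F⁻¹·Bq·Hz⁻¹·Ω⁻¹ = s · (kg·m²·s⁻⁴·A⁻²) · s⁻¹ · s · (kg⁻¹·m⁻²·s³·A²) = 1.
Both reduce to 1.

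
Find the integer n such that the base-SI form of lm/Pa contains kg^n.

-1

lm = cd.
Pa = kg·m⁻¹·s⁻².
So Pa⁻¹ = kg⁻¹·m·s².
Combining: lm·Pa⁻¹ = cd · (kg⁻¹·m·s²) = kg⁻¹·m·s²·cd.
The exponent of kg is -1.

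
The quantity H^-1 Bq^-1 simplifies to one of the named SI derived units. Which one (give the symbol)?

H = Wb/A (inductance = flux per current),
    = kg·m²·s⁻²·A⁻².
So H⁻¹ = kg⁻¹·m⁻²·s²·A².
Bq = 1/s = s⁻¹ (activity is decays per second).
So Bq⁻¹ = s.
Combining: H⁻¹·Bq⁻¹ = (kg⁻¹·m⁻²·s²·A²) · s = kg⁻¹·m⁻²·s³·A².
kg⁻¹·m⁻²·s³·A² is the base-SI form of the siemens.

S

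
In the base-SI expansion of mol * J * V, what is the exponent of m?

J = N·m (work = force × distance),
    = kg·m²·s⁻².
V = W/A (potential = power per current),
    = kg·m²·s⁻³·A⁻¹.
Combining: mol·J·V = mol · (kg·m²·s⁻²) · (kg·m²·s⁻³·A⁻¹) = kg²·m⁴·s⁻⁵·A⁻¹·mol.
The exponent of m is 4.

4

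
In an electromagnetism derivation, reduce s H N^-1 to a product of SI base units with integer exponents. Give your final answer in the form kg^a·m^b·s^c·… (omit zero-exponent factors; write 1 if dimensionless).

m·s·A⁻²

H = kg·m²·s⁻²·A⁻².
N = kg·m·s⁻².
So N⁻¹ = kg⁻¹·m⁻¹·s².
Combining: s·H·N⁻¹ = s · (kg·m²·s⁻²·A⁻²) · (kg⁻¹·m⁻¹·s²) = m·s·A⁻².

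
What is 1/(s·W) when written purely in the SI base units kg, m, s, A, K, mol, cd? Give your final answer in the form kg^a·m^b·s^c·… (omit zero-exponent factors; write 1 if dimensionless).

kg⁻¹·m⁻²·s²

W = J/s (power = energy per time),
    = kg·m²·s⁻³.
So W⁻¹ = kg⁻¹·m⁻²·s³.
Combining: s⁻¹·W⁻¹ = s⁻¹ · (kg⁻¹·m⁻²·s³) = kg⁻¹·m⁻²·s².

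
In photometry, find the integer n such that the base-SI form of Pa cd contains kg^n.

1

Pa = kg·m⁻¹·s⁻².
Combining: Pa·cd = (kg·m⁻¹·s⁻²) · cd = kg·m⁻¹·s⁻²·cd.
The exponent of kg is 1.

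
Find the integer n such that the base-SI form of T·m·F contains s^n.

2

T = kg·s⁻²·A⁻¹.
F = kg⁻¹·m⁻²·s⁴·A².
Combining: T·m·F = (kg·s⁻²·A⁻¹) · m · (kg⁻¹·m⁻²·s⁴·A²) = m⁻¹·s²·A.
The exponent of s is 2.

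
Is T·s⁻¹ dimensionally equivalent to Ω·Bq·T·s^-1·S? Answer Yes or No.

Left side:
  T = Wb/m² (flux density = flux per area),
      = kg·s⁻²·A⁻¹.
  Combining: T·s⁻¹ = (kg·s⁻²·A⁻¹) · s⁻¹ = kg·s⁻³·A⁻¹.
Right side:
  Ω = V/A (resistance = voltage per current),
      = kg·m²·s⁻³·A⁻².
  Bq = 1/s = s⁻¹ (activity is decays per second).
  T = Wb/m² (flux density = flux per area),
      = kg·s⁻²·A⁻¹.
  S = 1/Ω (conductance is reciprocal resistance),
      = kg⁻¹·m⁻²·s³·A².
  Combining: Ω·Bq·T·s⁻¹·S = (kg·m²·s⁻³·A⁻²) · s⁻¹ · (kg·s⁻²·A⁻¹) · s⁻¹ · (kg⁻¹·m⁻²·s³·A²) = kg·s⁻⁴·A⁻¹.
Left is kg·s⁻³·A⁻¹; right is kg·s⁻⁴·A⁻¹ — different.

No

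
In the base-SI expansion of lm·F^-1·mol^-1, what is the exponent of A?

lm = cd.
F = kg⁻¹·m⁻²·s⁴·A².
So F⁻¹ = kg·m²·s⁻⁴·A⁻².
Combining: lm·F⁻¹·mol⁻¹ = cd · (kg·m²·s⁻⁴·A⁻²) · mol⁻¹ = kg·m²·s⁻⁴·A⁻²·mol⁻¹·cd.
The exponent of A is -2.

-2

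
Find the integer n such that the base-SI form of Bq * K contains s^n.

-1

Bq = s⁻¹.
Combining: Bq·K = s⁻¹ · K = s⁻¹·K.
The exponent of s is -1.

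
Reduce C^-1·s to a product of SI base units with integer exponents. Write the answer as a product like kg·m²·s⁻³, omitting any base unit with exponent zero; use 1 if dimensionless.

A⁻¹

C = A·s = s·A (charge = current × time).
So C⁻¹ = s⁻¹·A⁻¹.
Combining: C⁻¹·s = (s⁻¹·A⁻¹) · s = A⁻¹.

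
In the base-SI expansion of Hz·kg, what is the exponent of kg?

Hz = 1/s = s⁻¹ (frequency is cycles per second).
Combining: Hz·kg = s⁻¹ · kg = kg·s⁻¹.
The exponent of kg is 1.

1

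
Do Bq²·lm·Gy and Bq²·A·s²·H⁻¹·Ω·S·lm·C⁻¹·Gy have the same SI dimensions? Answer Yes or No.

No

Left side:
  Bq = 1/s = s⁻¹ (activity is decays per second).
  So Bq² = s⁻².
  lm = cd·sr = cd (luminous flux; sr is dimensionless).
  Gy = J/kg (absorbed dose = energy per mass),
      = m²·s⁻².
  Combining: Bq²·lm·Gy = s⁻² · cd · (m²·s⁻²) = m²·s⁻⁴·cd.
Right side:
  Bq = s⁻¹.
  So Bq² = s⁻².
  H = kg·m²·s⁻²·A⁻².
  So H⁻¹ = kg⁻¹·m⁻²·s²·A².
  Ω = kg·m²·s⁻³·A⁻².
  S = kg⁻¹·m⁻²·s³·A².
  lm = cd.
  C = s·A.
  So C⁻¹ = s⁻¹·A⁻¹.
  Gy = m²·s⁻².
  Combining: Bq²·A·s²·H⁻¹·Ω·S·lm·C⁻¹·Gy = s⁻² · A · s² · (kg⁻¹·m⁻²·s²·A²) · (kg·m²·s⁻³·A⁻²) · (kg⁻¹·m⁻²·s³·A²) · cd · (s⁻¹·A⁻¹) · (m²·s⁻²) = kg⁻¹·s⁻¹·A²·cd.
Left is m²·s⁻⁴·cd; right is kg⁻¹·s⁻¹·A²·cd — different.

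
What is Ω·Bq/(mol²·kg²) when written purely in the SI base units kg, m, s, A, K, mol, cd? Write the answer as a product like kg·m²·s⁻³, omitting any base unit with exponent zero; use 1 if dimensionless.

kg⁻¹·m²·s⁻⁴·A⁻²·mol⁻²

Ω = V/A (resistance = voltage per current),
    = kg·m²·s⁻³·A⁻².
Bq = 1/s = s⁻¹ (activity is decays per second).
Combining: mol⁻²·Ω·kg⁻²·Bq = mol⁻² · (kg·m²·s⁻³·A⁻²) · kg⁻² · s⁻¹ = kg⁻¹·m²·s⁻⁴·A⁻²·mol⁻².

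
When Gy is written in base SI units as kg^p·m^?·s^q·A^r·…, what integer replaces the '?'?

Gy = J/kg (absorbed dose = energy per mass),
    = m²·s⁻².
The exponent of m is 2.

2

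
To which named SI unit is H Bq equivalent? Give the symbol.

Ω

H = kg·m²·s⁻²·A⁻².
Bq = s⁻¹.
Combining: H·Bq = (kg·m²·s⁻²·A⁻²) · s⁻¹ = kg·m²·s⁻³·A⁻².
kg·m²·s⁻³·A⁻² is the base-SI form of the ohm.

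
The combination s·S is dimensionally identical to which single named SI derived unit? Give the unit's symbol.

F

S = kg⁻¹·m⁻²·s³·A².
Combining: s·S = s · (kg⁻¹·m⁻²·s³·A²) = kg⁻¹·m⁻²·s⁴·A².
kg⁻¹·m⁻²·s⁴·A² is the base-SI form of the farad.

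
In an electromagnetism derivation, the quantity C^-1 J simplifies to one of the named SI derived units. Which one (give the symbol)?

V

C = A·s = s·A (charge = current × time).
So C⁻¹ = s⁻¹·A⁻¹.
J = N·m (work = force × distance),
    = kg·m²·s⁻².
Combining: C⁻¹·J = (s⁻¹·A⁻¹) · (kg·m²·s⁻²) = kg·m²·s⁻³·A⁻¹.
kg·m²·s⁻³·A⁻¹ is the base-SI form of the volt.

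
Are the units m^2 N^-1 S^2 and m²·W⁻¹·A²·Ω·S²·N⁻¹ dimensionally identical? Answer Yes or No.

Yes

Left side:
  N = kg·m·s⁻².
  So N⁻¹ = kg⁻¹·m⁻¹·s².
  S = kg⁻¹·m⁻²·s³·A².
  So S² = kg⁻²·m⁻⁴·s⁶·A⁴.
  Combining: m²·N⁻¹·S² = m² · (kg⁻¹·m⁻¹·s²) · (kg⁻²·m⁻⁴·s⁶·A⁴) = kg⁻³·m⁻³·s⁸·A⁴.
Right side:
  W = J/s (power = energy per time),
      = kg·m²·s⁻³.
  So W⁻¹ = kg⁻¹·m⁻²·s³.
  Ω = V/A (resistance = voltage per current),
      = kg·m²·s⁻³·A⁻².
  S = 1/Ω (conductance is reciprocal resistance),
      = kg⁻¹·m⁻²·s³·A².
  So S² = kg⁻²·m⁻⁴·s⁶·A⁴.
  N = kg·m/s² = kg·m·s⁻² (force = mass × acceleration).
  So N⁻¹ = kg⁻¹·m⁻¹·s².
  Combining: m²·W⁻¹·A²·Ω·S²·N⁻¹ = m² · (kg⁻¹·m⁻²·s³) · A² · (kg·m²·s⁻³·A⁻²) · (kg⁻²·m⁻⁴·s⁶·A⁴) · (kg⁻¹·m⁻¹·s²) = kg⁻³·m⁻³·s⁸·A⁴.
Both reduce to kg⁻³·m⁻³·s⁸·A⁴.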